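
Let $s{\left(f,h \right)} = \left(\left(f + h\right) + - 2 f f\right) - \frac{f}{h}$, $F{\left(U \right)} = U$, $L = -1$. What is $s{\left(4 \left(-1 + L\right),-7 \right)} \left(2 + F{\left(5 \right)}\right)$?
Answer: $-1009$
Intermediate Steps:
$s{\left(f,h \right)} = f + h - 2 f^{2} - \frac{f}{h}$ ($s{\left(f,h \right)} = \left(\left(f + h\right) - 2 f^{2}\right) - \frac{f}{h} = \left(f + h - 2 f^{2}\right) - \frac{f}{h} = f + h - 2 f^{2} - \frac{f}{h}$)
$s{\left(4 \left(-1 + L\right),-7 \right)} \left(2 + F{\left(5 \right)}\right) = \left(4 \left(-1 - 1\right) - 7 - 2 \left(4 \left(-1 - 1\right)\right)^{2} - \frac{4 \left(-1 - 1\right)}{-7}\right) \left(2 + 5\right) = \left(4 \left(-2\right) - 7 - 2 \left(4 \left(-2\right)\right)^{2} - 4 \left(-2\right) \left(- \frac{1}{7}\right)\right) 7 = \left(-8 - 7 - 2 \left(-8\right)^{2} - \left(-8\right) \left(- \frac{1}{7}\right)\right) 7 = \left(-8 - 7 - 128 - \frac{8}{7}\right) 7 = \left(- \frac{1009}{7}\right) 7 = -1009$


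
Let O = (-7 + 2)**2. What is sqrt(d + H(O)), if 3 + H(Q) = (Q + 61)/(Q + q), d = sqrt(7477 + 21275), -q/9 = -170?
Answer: sqrt(-7120345 + 9672100*sqrt(1797))/1555 ≈ 12.908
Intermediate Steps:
q = 1530 (q = -9*(-170) = 1530)
d = 4*sqrt(1797) (d = sqrt(28752) = 4*sqrt(1797) ≈ 169.56)
O = 25 (O = (-5)**2 = 25)
H(Q) = -3 + (61 + Q)/(1530 + Q) (H(Q) = -3 + (Q + 61)/(Q + 1530) = -3 + (61 + Q)/(1530 + Q))
sqrt(d + H(O)) = sqrt(4*sqrt(1797) + (-4529 - 2*25)/(1530 + 25)) = sqrt(4*sqrt(1797) + (-4529 - 50)/1555) = sqrt(4*sqrt(1797) + (1/1555)*(-4579)) = sqrt(4*sqrt(1797) - 4579/1555) = sqrt(-4579/1555 + 4*sqrt(1797))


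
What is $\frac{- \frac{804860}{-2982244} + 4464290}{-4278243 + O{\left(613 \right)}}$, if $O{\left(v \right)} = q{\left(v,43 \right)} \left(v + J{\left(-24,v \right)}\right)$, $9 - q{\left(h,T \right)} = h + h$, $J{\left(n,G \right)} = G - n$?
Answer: $- \frac{3328400717905}{4323875800573} \approx -0.76977$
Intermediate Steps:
$q{\left(h,T \right)} = 9 - 2 h$ ($q{\left(h,T \right)} = 9 - \left(h + h\right) = 9 - 2 h$)
$O{\left(v \right)} = \left(9 - 2 v\right) \left(24 + 2 v\right)$ ($O{\left(v \right)} = \left(9 - 2 v\right) \left(v + \left(v - -24\right)\right) = \left(9 - 2 v\right) \left(v + \left(v + 24\right)\right) = \left(9 - 2 v\right) \left(v + \left(24 + v\right)\right) = \left(9 - 2 v\right) \left(24 + 2 v\right)$)
$\frac{- \frac{804860}{-2982244} + 4464290}{-4278243 + O{\left(613 \right)}} = \frac{- \frac{804860}{-2982244} + 4464290}{-4278243 - \left(18174 + 1503076\right)} = \frac{\left(-804860\right) \left(- \frac{1}{2982244}\right) + 4464290}{-4278243 - 1521250} = \frac{\frac{201215}{745561} + 4464290}{-4278243 - 1521250} = \frac{3328400717905}{745561 \left(-4278243 - 1521250\right)} = \frac{3328400717905}{745561 \left(-5799493\right)} = \frac{3328400717905}{745561} \left(- \frac{1}{5799493}\right) = - \frac{3328400717905}{4323875800573}$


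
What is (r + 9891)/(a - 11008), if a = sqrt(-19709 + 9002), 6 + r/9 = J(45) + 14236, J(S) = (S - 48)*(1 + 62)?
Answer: -34882560/2818297 - 136260*I*sqrt(10707)/121186771 ≈ -12.377 - 0.11634*I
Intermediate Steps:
J(S) = -3024 + 63*S (J(S) = (-48 + S)*63 = -3024 + 63*S)
r = 126369 (r = -54 + 9*((-3024 + 63*45) + 14236) = -54 + 9*((-3024 + 2835) + 14236) = -54 + 9*(-189 + 14236) = -54 + 9*14047 = -54 + 126423 = 126369)
a = I*sqrt(10707) (a = sqrt(-10707) = I*sqrt(10707) ≈ 103.47*I)
(r + 9891)/(a - 11008) = (126369 + 9891)/(I*sqrt(10707) - 11008) = 136260/(-11008 + I*sqrt(10707))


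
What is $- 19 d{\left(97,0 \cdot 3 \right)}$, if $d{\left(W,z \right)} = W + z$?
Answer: $-1843$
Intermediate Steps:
$- 19 d{\left(97,0 \cdot 3 \right)} = - 19 \left(97 + 0 \cdot 3\right) = - 19 \left(97 + 0\right) = \left(-19\right) 97 = -1843$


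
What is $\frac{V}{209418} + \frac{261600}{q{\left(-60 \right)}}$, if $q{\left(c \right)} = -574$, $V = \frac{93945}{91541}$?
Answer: $- \frac{835826515829395}{1833961870202} \approx -455.75$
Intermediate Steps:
$V = \frac{93945}{91541}$ ($V = 93945 \cdot \frac{1}{91541} = \frac{93945}{91541} \approx 1.0263$)
$\frac{V}{209418} + \frac{261600}{q{\left(-60 \right)}} = \frac{93945}{91541 \cdot 209418} + \frac{261600}{-574} = \frac{93945}{91541} \cdot \frac{1}{209418} + 261600 \left(- \frac{1}{574}\right) = \frac{31315}{6390111046} - \frac{130800}{287} = - \frac{835826515829395}{1833961870202}$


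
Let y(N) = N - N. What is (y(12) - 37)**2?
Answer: 1369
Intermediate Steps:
y(N) = 0
(y(12) - 37)**2 = (0 - 37)**2 = (-37)**2 = 1369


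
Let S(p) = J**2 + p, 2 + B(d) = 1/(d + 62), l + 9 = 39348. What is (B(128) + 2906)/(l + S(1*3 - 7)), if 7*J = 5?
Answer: 27036289/366213600 ≈ 0.073827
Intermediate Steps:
J = 5/7 (J = (1/7)*5 = 5/7 ≈ 0.71429)
l = 39339 (l = -9 + 39348 = 39339)
B(d) = -2 + 1/(62 + d) (B(d) = -2 + 1/(d + 62) = -2 + 1/(62 + d))
S(p) = 25/49 + p (S(p) = (5/7)**2 + p = 25/49 + p)
(B(128) + 2906)/(l + S(1*3 - 7)) = ((-123 - 2*128)/(62 + 128) + 2906)/(39339 + (25/49 + (1*3 - 7))) = ((-123 - 256)/190 + 2906)/(39339 + (25/49 + (3 - 7))) = ((1/190)*(-379) + 2906)/(39339 + (25/49 - 4)) = (-379/190 + 2906)/(39339 - 171/49) = 551761/(190*(1927440/49)) = (551761/190)*(49/1927440) = 27036289/366213600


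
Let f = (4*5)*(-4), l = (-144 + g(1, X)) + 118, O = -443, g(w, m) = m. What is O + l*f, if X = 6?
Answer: 1157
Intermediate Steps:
l = -20 (l = (-144 + 6) + 118 = -138 + 118 = -20)
f = -80 (f = 20*(-4) = -80)
O + l*f = -443 - 20*(-80) = -443 + 1600 = 1157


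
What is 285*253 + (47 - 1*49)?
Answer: 72103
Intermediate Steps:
285*253 + (47 - 1*49) = 72105 + (47 - 49) = 72105 - 2 = 72103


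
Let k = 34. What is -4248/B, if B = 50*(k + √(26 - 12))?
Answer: -36108/14275 + 1062*√14/14275 ≈ -2.2511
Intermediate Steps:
B = 1700 + 50*√14 (B = 50*(34 + √(26 - 12)) = 50*(34 + √14) = 1700 + 50*√14 ≈ 1887.1)
-4248/B = -4248/(1700 + 50*√14)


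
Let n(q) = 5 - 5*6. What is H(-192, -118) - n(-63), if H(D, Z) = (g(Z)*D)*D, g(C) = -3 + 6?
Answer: 110617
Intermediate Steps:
g(C) = 3
H(D, Z) = 3*D² (H(D, Z) = (3*D)*D = 3*D²)
n(q) = -25 (n(q) = 5 - 30 = -25)
H(-192, -118) - n(-63) = 3*(-192)² - 1*(-25) = 3*36864 + 25 = 110592 + 25 = 110617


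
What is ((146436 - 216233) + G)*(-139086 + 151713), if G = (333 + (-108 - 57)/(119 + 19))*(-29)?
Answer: -2005655661/2 ≈ -1.0028e+9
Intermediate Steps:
G = -442627/46 (G = (333 - 165/138)*(-29) = (333 - 165*1/138)*(-29) = (333 - 55/46)*(-29) = (15263/46)*(-29) = -442627/46 ≈ -9622.3)
((146436 - 216233) + G)*(-139086 + 151713) = ((146436 - 216233) - 442627/46)*(-139086 + 151713) = (-69797 - 442627/46)*12627 = -3653289/46*12627 = -2005655661/2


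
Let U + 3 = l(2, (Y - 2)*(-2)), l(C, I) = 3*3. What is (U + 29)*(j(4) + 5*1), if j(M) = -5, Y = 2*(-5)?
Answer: 0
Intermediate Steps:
Y = -10
l(C, I) = 9
U = 6 (U = -3 + 9 = 6)
(U + 29)*(j(4) + 5*1) = (6 + 29)*(-5 + 5*1) = 35*(-5 + 5) = 35*0 = 0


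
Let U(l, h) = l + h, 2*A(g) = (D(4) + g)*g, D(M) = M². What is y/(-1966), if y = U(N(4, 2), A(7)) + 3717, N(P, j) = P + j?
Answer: -7607/3932 ≈ -1.9346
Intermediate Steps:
A(g) = g*(16 + g)/2 (A(g) = ((4² + g)*g)/2 = ((16 + g)*g)/2 = (g*(16 + g))/2 = g*(16 + g)/2)
U(l, h) = h + l
y = 7607/2 (y = ((½)*7*(16 + 7) + (4 + 2)) + 3717 = ((½)*7*23 + 6) + 3717 = (161/2 + 6) + 3717 = 173/2 + 3717 = 7607/2 ≈ 3803.5)
y/(-1966) = (7607/2)/(-1966) = (7607/2)*(-1/1966) = -7607/3932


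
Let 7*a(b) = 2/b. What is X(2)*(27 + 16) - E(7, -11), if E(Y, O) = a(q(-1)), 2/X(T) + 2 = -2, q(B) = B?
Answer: -297/14 ≈ -21.214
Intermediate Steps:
a(b) = 2/(7*b) (a(b) = (2/b)/7 = 2/(7*b))
X(T) = -½ (X(T) = 2/(-2 - 2) = 2/(-4) = 2*(-¼) = -½)
E(Y, O) = -2/7 (E(Y, O) = (2/7)/(-1) = (2/7)*(-1) = -2/7)
X(2)*(27 + 16) - E(7, -11) = -(27 + 16)/2 - 1*(-2/7) = -½*43 + 2/7 = -43/2 + 2/7 = -297/14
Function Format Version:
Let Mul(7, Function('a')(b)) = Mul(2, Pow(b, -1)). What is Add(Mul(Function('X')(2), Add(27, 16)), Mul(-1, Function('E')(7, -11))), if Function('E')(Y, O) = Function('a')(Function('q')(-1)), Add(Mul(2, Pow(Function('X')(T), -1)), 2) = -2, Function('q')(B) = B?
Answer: Rational(-297, 14) ≈ -21.214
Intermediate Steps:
Function('a')(b) = Mul(Rational(2, 7), Pow(b, -1)) (Function('a')(b) = Mul(Rational(1, 7), Mul(2, Pow(b, -1))) = Mul(Rational(2, 7), Pow(b, -1)))
Function('X')(T) = Rational(-1, 2) (Function('X')(T) = Mul(2, Pow(Add(-2, -2), -1)) = Mul(2, Pow(-4, -1)) = Mul(2, Rational(-1, 4)) = Rational(-1, 2))
Function('E')(Y, O) = Rational(-2, 7) (Function('E')(Y, O) = Mul(Rational(2, 7), Pow(-1, -1)) = Mul(Rational(2, 7), -1) = Rational(-2, 7))
Add(Mul(Function('X')(2), Add(27, 16)), Mul(-1, Function('E')(7, -11))) = Add(Mul(Rational(-1, 2), Add(27, 16)), Mul(-1, Rational(-2, 7))) = Add(Mul(Rational(-1, 2), 43), Rational(2, 7)) = Add(Rational(-43, 2), Rational(2, 7)) = Rational(-297, 14)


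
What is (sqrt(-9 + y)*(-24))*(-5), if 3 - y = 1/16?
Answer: 30*I*sqrt(97) ≈ 295.47*I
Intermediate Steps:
y = 47/16 (y = 3 - 1/16 = 47/16 ≈ 2.9375)
(sqrt(-9 + y)*(-24))*(-5) = (sqrt(-9 + 47/16)*(-24))*(-5) = (sqrt(-97/16)*(-24))*(-5) = ((I*sqrt(97)/4)*(-24))*(-5) = -6*I*sqrt(97)*(-5) = 30*I*sqrt(97)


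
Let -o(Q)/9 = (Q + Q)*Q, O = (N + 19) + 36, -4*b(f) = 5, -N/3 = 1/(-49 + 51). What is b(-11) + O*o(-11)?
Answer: -466097/4 ≈ -1.1652e+5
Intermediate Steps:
N = -3/2 (N = -3/(-49 + 51) = -3/2 ≈ -1.5000)
b(f) = -5/4 (b(f) = -1/4*5 = -5/4)
O = 107/2 (O = (-3/2 + 19) + 36 = 35/2 + 36 = 107/2 ≈ 53.500)
o(Q) = -18*Q**2 (o(Q) = -9*(Q + Q)*Q = -9*2*Q*Q = -18*Q**2)
b(-11) + O*o(-11) = -5/4 + 107*(-18*(-11)**2)/2 = -5/4 + 107*(-18*121)/2 = -5/4 + (107/2)*(-2178) = -5/4 - 116523 = -466097/4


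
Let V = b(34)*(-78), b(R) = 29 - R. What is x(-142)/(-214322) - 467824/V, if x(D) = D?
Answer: -25066229987/20896395 ≈ -1199.5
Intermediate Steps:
V = 390 (V = (29 - 1*34)*(-78) = (29 - 34)*(-78) = -5*(-78) = 390)
x(-142)/(-214322) - 467824/V = -142/(-214322) - 467824/390 = -142*(-1/214322) - 467824*1/390 = 71/107161 - 233912/195 = -25066229987/20896395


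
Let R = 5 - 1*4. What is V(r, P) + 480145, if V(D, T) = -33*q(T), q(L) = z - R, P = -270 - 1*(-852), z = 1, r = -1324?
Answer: 480145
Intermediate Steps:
R = 1 (R = 5 - 4 = 1)
P = 582 (P = -270 + 852 = 582)
q(L) = 0 (q(L) = 1 - 1*1 = 1 - 1 = 0)
V(D, T) = 0 (V(D, T) = -33*0 = 0)
V(r, P) + 480145 = 0 + 480145 = 480145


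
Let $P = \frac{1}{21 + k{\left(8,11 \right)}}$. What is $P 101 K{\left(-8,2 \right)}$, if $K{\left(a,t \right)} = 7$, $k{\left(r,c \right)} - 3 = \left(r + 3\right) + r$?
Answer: $\frac{707}{43} \approx 16.442$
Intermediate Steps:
$k{\left(r,c \right)} = 6 + 2 r$ ($k{\left(r,c \right)} = 3 + \left(\left(r + 3\right) + r\right) = 3 + \left(\left(3 + r\right) + r\right) = 3 + \left(3 + 2 r\right) = 6 + 2 r$)
$P = \frac{1}{43}$ ($P = \frac{1}{21 + \left(6 + 2 \cdot 8\right)} = \frac{1}{21 + \left(6 + 16\right)} = \frac{1}{21 + 22} = \frac{1}{43} \approx 0.023256$)
$P 101 K{\left(-8,2 \right)} = \frac{1}{43} \cdot 101 \cdot 7 = \frac{101}{43} \cdot 7 = \frac{707}{43}$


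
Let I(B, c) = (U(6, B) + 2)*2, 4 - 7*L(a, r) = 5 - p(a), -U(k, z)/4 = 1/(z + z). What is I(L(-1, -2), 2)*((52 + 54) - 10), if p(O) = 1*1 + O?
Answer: 3072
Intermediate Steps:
p(O) = 1 + O
U(k, z) = -2/z (U(k, z) = -4/(z + z) = -4*1/(2*z) = -2/z)
L(a, r) = a/7 (L(a, r) = 4/7 - (5 - (1 + a))/7 = 4/7 - (5 + (-1 - a))/7 = 4/7 - (4 - a)/7 = 4/7 + (-4/7 + a/7) = a/7)
I(B, c) = 4 - 4/B (I(B, c) = (-2/B + 2)*2 = (2 - 2/B)*2 = 4 - 4/B)
I(L(-1, -2), 2)*((52 + 54) - 10) = (4 - 4/((⅐)*(-1)))*((52 + 54) - 10) = (4 - 4/(-⅐))*(106 - 10) = (4 - 4*(-7))*96 = (4 + 28)*96 = 32*96 = 3072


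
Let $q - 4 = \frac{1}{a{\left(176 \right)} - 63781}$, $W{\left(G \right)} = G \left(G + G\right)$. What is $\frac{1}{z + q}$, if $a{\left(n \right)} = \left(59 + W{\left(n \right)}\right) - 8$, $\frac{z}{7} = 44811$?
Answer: $\frac{1778}{557724817} \approx 3.188 \cdot 10^{-6}$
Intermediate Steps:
$z = 313677$ ($z = 7 \cdot 44811 = 313677$)
$W{\left(G \right)} = 2 G^{2}$ ($W{\left(G \right)} = G 2 G = 2 G^{2}$)
$a{\left(n \right)} = 51 + 2 n^{2}$ ($a{\left(n \right)} = \left(59 + 2 n^{2}\right) - 8 = 51 + 2 n^{2}$)
$q = \frac{7111}{1778}$ ($q = 4 + \frac{1}{\left(51 + 2 \cdot 176^{2}\right) - 63781} = 4 + \frac{1}{\left(51 + 2 \cdot 30976\right) - 63781} = 4 + \frac{1}{\left(51 + 61952\right) - 63781} = 4 + \frac{1}{62003 - 63781} = 4 + \frac{1}{-1778} = 4 - \frac{1}{1778} = \frac{7111}{1778} \approx 3.9994$)
$\frac{1}{z + q} = \frac{1}{313677 + \frac{7111}{1778}} = \frac{1}{\frac{557724817}{1778}} = \frac{1778}{557724817}$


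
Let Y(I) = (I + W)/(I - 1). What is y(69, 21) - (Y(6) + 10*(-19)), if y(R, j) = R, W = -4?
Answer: 1293/5 ≈ 258.60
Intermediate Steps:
Y(I) = (-4 + I)/(-1 + I) (Y(I) = (I - 4)/(I - 1) = (-4 + I)/(-1 + I))
y(69, 21) - (Y(6) + 10*(-19)) = 69 - ((-4 + 6)/(-1 + 6) + 10*(-19)) = 69 - (2/5 - 190) = 69 - 1*(-948/5) = 69 + 948/5 = 1293/5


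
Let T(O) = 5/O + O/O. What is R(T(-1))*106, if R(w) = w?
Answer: -424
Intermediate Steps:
T(O) = 1 + 5/O (T(O) = 5/O + 1 = 1 + 5/O)
R(T(-1))*106 = ((5 - 1)/(-1))*106 = -1*4*106 = -4*106 = -424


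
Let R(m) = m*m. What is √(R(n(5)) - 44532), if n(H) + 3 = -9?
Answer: 18*I*√137 ≈ 210.68*I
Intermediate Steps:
n(H) = -12 (n(H) = -3 - 9 = -12)
R(m) = m²
√(R(n(5)) - 44532) = √((-12)² - 44532) = √(144 - 44532) = √(-44388) = 18*I*√137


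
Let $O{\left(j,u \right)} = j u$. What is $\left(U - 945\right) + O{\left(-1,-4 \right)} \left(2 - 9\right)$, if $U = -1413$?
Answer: $-2386$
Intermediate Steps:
$\left(U - 945\right) + O{\left(-1,-4 \right)} \left(2 - 9\right) = \left(-1413 - 945\right) + \left(-1\right) \left(-4\right) \left(2 - 9\right) = -2358 + 4 \left(-7\right) = -2358 - 28 = -2386$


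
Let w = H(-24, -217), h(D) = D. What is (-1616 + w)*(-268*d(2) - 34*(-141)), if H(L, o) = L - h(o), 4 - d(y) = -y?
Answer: -4533678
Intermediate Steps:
d(y) = 4 + y (d(y) = 4 - (-1)*y = 4 + y)
H(L, o) = L - o
w = 193 (w = -24 - 1*(-217) = -24 + 217 = 193)
(-1616 + w)*(-268*d(2) - 34*(-141)) = (-1616 + 193)*(-268*(4 + 2) - 34*(-141)) = -1423*(-268*6 + 4794) = -1423*(-1608 + 4794) = -1423*3186 = -4533678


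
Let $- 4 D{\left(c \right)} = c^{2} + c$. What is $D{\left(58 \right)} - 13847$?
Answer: $- \frac{29405}{2} \approx -14703.0$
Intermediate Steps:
$D{\left(c \right)} = - \frac{c}{4} - \frac{c^{2}}{4}$ ($D{\left(c \right)} = - \frac{c^{2} + c}{4} = - \frac{c + c^{2}}{4} = - \frac{c}{4} - \frac{c^{2}}{4}$)
$D{\left(58 \right)} - 13847 = \left(- \frac{1}{4}\right) 58 \left(1 + 58\right) - 13847 = \left(- \frac{1}{4}\right) 58 \cdot 59 - 13847 = - \frac{1711}{2} - 13847 = - \frac{29405}{2}$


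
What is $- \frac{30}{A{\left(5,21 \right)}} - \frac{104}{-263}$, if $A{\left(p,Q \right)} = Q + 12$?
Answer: $- \frac{1486}{2893} \approx -0.51365$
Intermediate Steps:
$A{\left(p,Q \right)} = 12 + Q$
$- \frac{30}{A{\left(5,21 \right)}} - \frac{104}{-263} = - \frac{30}{12 + 21} - \frac{104}{-263} = - \frac{30}{33} - - \frac{104}{263} = \left(-30\right) \frac{1}{33} + \frac{104}{263} = - \frac{10}{11} + \frac{104}{263} = - \frac{1486}{2893}$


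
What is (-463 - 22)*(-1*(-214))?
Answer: -103790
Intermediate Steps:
(-463 - 22)*(-1*(-214)) = -485*214 = -103790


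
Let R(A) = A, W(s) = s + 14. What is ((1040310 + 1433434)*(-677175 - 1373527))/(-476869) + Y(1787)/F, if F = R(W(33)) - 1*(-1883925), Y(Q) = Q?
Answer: 9557223730777244839/898407843668 ≈ 1.0638e+7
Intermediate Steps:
W(s) = 14 + s
F = 1883972 (F = (14 + 33) - 1*(-1883925) = 47 + 1883925 = 1883972)
((1040310 + 1433434)*(-677175 - 1373527))/(-476869) + Y(1787)/F = ((1040310 + 1433434)*(-677175 - 1373527))/(-476869) + 1787/1883972 = (2473744*(-2050702))*(-1/476869) + 1787*(1/1883972) = -5072911768288*(-1/476869) + 1787/1883972 = 5072911768288/476869 + 1787/1883972 = 9557223730777244839/898407843668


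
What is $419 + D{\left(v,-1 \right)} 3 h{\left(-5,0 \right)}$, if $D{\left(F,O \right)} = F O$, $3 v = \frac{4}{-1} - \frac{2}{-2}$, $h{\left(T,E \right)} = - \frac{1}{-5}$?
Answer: $\frac{2098}{5} \approx 419.6$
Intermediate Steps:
$h{\left(T,E \right)} = \frac{1}{5}$ ($h{\left(T,E \right)} = \left(-1\right) \left(- \frac{1}{5}\right) = \frac{1}{5}$)
$v = -1$ ($v = \frac{\frac{4}{-1} - \frac{2}{-2}}{3} = \frac{4 \left(-1\right) - -1}{3} = \frac{-4 + 1}{3} = \frac{1}{3} \left(-3\right) = -1$)
$419 + D{\left(v,-1 \right)} 3 h{\left(-5,0 \right)} = 419 + \left(-1\right) \left(-1\right) 3 \cdot \frac{1}{5} = 419 + 1 \cdot 3 \cdot \frac{1}{5} = 419 + 3 \cdot \frac{1}{5} = 419 + \frac{3}{5} = \frac{2098}{5}$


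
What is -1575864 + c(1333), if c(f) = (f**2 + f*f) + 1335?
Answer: 1979249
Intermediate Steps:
c(f) = 1335 + 2*f**2 (c(f) = (f**2 + f**2) + 1335 = 2*f**2 + 1335 = 1335 + 2*f**2)
-1575864 + c(1333) = -1575864 + (1335 + 2*1333**2) = -1575864 + (1335 + 2*1776889) = -1575864 + (1335 + 3553778) = -1575864 + 3555113 = 1979249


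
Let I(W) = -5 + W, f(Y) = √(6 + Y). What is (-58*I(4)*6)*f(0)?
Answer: 348*√6 ≈ 852.42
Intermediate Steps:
(-58*I(4)*6)*f(0) = (-58*(-5 + 4)*6)*√(6 + 0) = (-(-58)*6)*√6 = (-58*(-6))*√6 = 348*√6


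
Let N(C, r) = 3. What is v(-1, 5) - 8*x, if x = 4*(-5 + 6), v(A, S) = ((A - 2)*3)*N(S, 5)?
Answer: -59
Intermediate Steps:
v(A, S) = -18 + 9*A (v(A, S) = ((A - 2)*3)*3 = ((-2 + A)*3)*3 = (-6 + 3*A)*3 = -18 + 9*A)
x = 4 (x = 4*1 = 4)
v(-1, 5) - 8*x = (-18 + 9*(-1)) - 8*4 = (-18 - 9) - 32 = -27 - 32 = -59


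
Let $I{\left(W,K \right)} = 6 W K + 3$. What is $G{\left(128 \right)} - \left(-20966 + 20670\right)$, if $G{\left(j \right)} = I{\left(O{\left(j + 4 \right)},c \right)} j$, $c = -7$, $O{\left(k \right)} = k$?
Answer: $-708952$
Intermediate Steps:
$I{\left(W,K \right)} = 3 + 6 K W$ ($I{\left(W,K \right)} = 6 K W + 3 = 3 + 6 K W$)
$G{\left(j \right)} = j \left(-165 - 42 j\right)$ ($G{\left(j \right)} = \left(3 + 6 \left(-7\right) \left(j + 4\right)\right) j = \left(3 + 6 \left(-7\right) \left(4 + j\right)\right) j = \left(3 - \left(168 + 42 j\right)\right) j = \left(-165 - 42 j\right) j = j \left(-165 - 42 j\right)$)
$G{\left(128 \right)} - \left(-20966 + 20670\right) = \left(-3\right) 128 \left(55 + 14 \cdot 128\right) - \left(-20966 + 20670\right) = \left(-3\right) 128 \left(55 + 1792\right) - -296 = \left(-3\right) 128 \cdot 1847 + 296 = -709248 + 296 = -708952$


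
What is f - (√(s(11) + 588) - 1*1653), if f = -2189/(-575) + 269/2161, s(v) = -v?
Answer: 2058861579/1242575 - √577 ≈ 1632.9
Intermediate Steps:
f = 4885104/1242575 (f = -2189*(-1/575) + 269*(1/2161) = 2189/575 + 269/2161 = 4885104/1242575 ≈ 3.9314)
f - (√(s(11) + 588) - 1*1653) = 4885104/1242575 - (√(-1*11 + 588) - 1*1653) = 4885104/1242575 - (√(-11 + 588) - 1653) = 4885104/1242575 - (√577 - 1653) = 4885104/1242575 - (-1653 + √577) = 4885104/1242575 + (1653 - √577) = 2058861579/1242575 - √577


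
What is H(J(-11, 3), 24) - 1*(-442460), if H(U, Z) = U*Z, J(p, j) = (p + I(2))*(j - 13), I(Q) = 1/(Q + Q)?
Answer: 445040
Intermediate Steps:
I(Q) = 1/(2*Q)
J(p, j) = (-13 + j)*(¼ + p) (J(p, j) = (p + (½)/2)*(j - 13) = (p + (½)*(½))*(-13 + j) = (p + ¼)*(-13 + j) = (¼ + p)*(-13 + j) = (-13 + j)*(¼ + p))
H(J(-11, 3), 24) - 1*(-442460) = (-13/4 - 13*(-11) + (¼)*3 + 3*(-11))*24 - 1*(-442460) = (-13/4 + 143 + ¾ - 33)*24 + 442460 = (215/2)*24 + 442460 = 2580 + 442460 = 445040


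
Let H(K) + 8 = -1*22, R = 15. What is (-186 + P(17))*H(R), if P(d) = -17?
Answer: 6090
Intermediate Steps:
H(K) = -30 (H(K) = -8 - 1*22 = -8 - 22 = -30)
(-186 + P(17))*H(R) = (-186 - 17)*(-30) = -203*(-30) = 6090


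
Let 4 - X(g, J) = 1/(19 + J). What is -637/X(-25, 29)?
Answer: -30576/191 ≈ -160.08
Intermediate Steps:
X(g, J) = 4 - 1/(19 + J)
-637/X(-25, 29) = -637*(19 + 29)/(75 + 4*29) = -637*48/(75 + 116) = -637/((1/48)*191) = -637/191/48 = -637*48/191 = -30576/191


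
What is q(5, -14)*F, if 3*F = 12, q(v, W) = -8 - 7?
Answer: -60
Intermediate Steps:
q(v, W) = -15
F = 4 (F = (⅓)*12 = 4)
q(5, -14)*F = -15*4 = -60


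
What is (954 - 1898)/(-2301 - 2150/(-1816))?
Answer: 857152/2088233 ≈ 0.41047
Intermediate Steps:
(954 - 1898)/(-2301 - 2150/(-1816)) = -944/(-2301 - 2150*(-1/1816)) = -944/(-2301 + 1075/908) = -944/(-2088233/908) = -944*(-908/2088233) = 857152/2088233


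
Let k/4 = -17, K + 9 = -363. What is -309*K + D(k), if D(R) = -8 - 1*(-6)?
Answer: 114946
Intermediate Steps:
K = -372 (K = -9 - 363 = -372)
k = -68 (k = 4*(-17) = -68)
D(R) = -2 (D(R) = -8 + 6 = -2)
-309*K + D(k) = -309*(-372) - 2 = 114948 - 2 = 114946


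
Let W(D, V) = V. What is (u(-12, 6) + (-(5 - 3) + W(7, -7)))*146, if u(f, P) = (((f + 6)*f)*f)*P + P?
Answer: -757302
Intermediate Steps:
u(f, P) = P + P*f²*(6 + f) (u(f, P) = (((6 + f)*f)*f)*P + P = ((f*(6 + f))*f)*P + P = (f²*(6 + f))*P + P = P*f²*(6 + f) + P = P + P*f²*(6 + f))
(u(-12, 6) + (-(5 - 3) + W(7, -7)))*146 = (6*(1 + (-12)³ + 6*(-12)²) + (-(5 - 3) - 7))*146 = (6*(1 - 1728 + 6*144) + (-1*2 - 7))*146 = (6*(1 - 1728 + 864) + (-2 - 7))*146 = (6*(-863) - 9)*146 = (-5178 - 9)*146 = -5187*146 = -757302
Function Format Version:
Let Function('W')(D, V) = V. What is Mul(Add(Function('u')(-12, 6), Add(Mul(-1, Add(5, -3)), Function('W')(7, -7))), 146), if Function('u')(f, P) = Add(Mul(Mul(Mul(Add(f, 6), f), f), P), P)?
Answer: -757302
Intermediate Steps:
Function('u')(f, P) = Add(P, Mul(P, Pow(f, 2), Add(6, f))) (Function('u')(f, P) = Add(Mul(Mul(Mul(Add(6, f), f), f), P), P) = Add(Mul(Mul(Mul(f, Add(6, f)), f), P), P) = Add(Mul(Mul(Pow(f, 2), Add(6, f)), P), P) = Add(Mul(P, Pow(f, 2), Add(6, f)), P) = Add(P, Mul(P, Pow(f, 2), Add(6, f))))
Mul(Add(Function('u')(-12, 6), Add(Mul(-1, Add(5, -3)), Function('W')(7, -7))), 146) = Mul(Add(Mul(6, Add(1, Pow(-12, 3), Mul(6, Pow(-12, 2)))), Add(Mul(-1, Add(5, -3)), -7)), 146) = Mul(Add(Mul(6, Add(1, -1728, Mul(6, 144))), Add(Mul(-1, 2), -7)), 146) = Mul(Add(Mul(6, Add(1, -1728, 864)), Add(-2, -7)), 146) = Mul(Add(Mul(6, -863), -9), 146) = Mul(Add(-5178, -9), 146) = Mul(-5187, 146) = -757302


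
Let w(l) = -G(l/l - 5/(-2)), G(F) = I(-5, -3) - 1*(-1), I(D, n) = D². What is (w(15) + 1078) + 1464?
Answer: 2516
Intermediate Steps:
G(F) = 26 (G(F) = (-5)² - 1*(-1) = 25 + 1 = 26)
w(l) = -26 (w(l) = -1*26 = -26)
(w(15) + 1078) + 1464 = (-26 + 1078) + 1464 = 1052 + 1464 = 2516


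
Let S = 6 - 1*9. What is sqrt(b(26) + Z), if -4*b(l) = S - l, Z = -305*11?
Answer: I*sqrt(13391)/2 ≈ 57.86*I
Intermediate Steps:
Z = -3355
S = -3 (S = 6 - 9 = -3)
b(l) = 3/4 + l/4 (b(l) = -(-3 - l)/4 = 3/4 + l/4)
sqrt(b(26) + Z) = sqrt((3/4 + (1/4)*26) - 3355) = sqrt((3/4 + 13/2) - 3355) = sqrt(29/4 - 3355) = sqrt(-13391/4) = I*sqrt(13391)/2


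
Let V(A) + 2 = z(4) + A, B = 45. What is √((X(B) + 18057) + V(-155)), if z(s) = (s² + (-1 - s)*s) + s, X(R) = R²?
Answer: 5*√797 ≈ 141.16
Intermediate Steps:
z(s) = s + s² + s*(-1 - s) (z(s) = (s² + s*(-1 - s)) + s = s + s² + s*(-1 - s))
V(A) = -2 + A (V(A) = -2 + (0 + A) = -2 + A)
√((X(B) + 18057) + V(-155)) = √((45² + 18057) + (-2 - 155)) = √((2025 + 18057) - 157) = √(20082 - 157) = √19925 = 5*√797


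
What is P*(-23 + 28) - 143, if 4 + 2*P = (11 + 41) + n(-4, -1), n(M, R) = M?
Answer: -33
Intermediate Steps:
P = 22 (P = -2 + ((11 + 41) - 4)/2 = -2 + (52 - 4)/2 = -2 + (1/2)*48 = -2 + 24 = 22)
P*(-23 + 28) - 143 = 22*(-23 + 28) - 143 = 22*5 - 143 = 110 - 143 = -33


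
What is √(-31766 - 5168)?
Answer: I*√36934 ≈ 192.18*I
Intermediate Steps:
√(-31766 - 5168) = √(-36934) = I*√36934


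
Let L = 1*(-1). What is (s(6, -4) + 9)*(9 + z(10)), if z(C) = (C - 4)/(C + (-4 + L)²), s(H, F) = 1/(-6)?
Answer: 5671/70 ≈ 81.014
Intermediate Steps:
L = -1
s(H, F) = -⅙
z(C) = (-4 + C)/(25 + C) (z(C) = (C - 4)/(C + (-4 - 1)²) = (-4 + C)/(C + (-5)²) = (-4 + C)/(C + 25) = (-4 + C)/(25 + C))
(s(6, -4) + 9)*(9 + z(10)) = (-⅙ + 9)*(9 + (-4 + 10)/(25 + 10)) = 53*(9 + 6/35)/6 = (53/6)*(321/35) = 5671/70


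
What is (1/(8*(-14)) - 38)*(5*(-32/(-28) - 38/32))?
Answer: 106425/12544 ≈ 8.4841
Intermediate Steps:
(1/(8*(-14)) - 38)*(5*(-32/(-28) - 38/32)) = (1/(-112) - 38)*(5*(-32*(-1/28) - 38*1/32)) = (-1/112 - 38)*(5*(8/7 - 19/16)) = -21285*(-5)/(112*112) = -4257/112*(-25/112) = 106425/12544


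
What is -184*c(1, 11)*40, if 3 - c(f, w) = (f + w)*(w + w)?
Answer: 1920960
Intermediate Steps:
c(f, w) = 3 - 2*w*(f + w) (c(f, w) = 3 - (f + w)*(w + w) = 3 - (f + w)*2*w = 3 - 2*w*(f + w))
-184*c(1, 11)*40 = -184*(3 - 2*11² - 2*1*11)*40 = -184*(3 - 2*121 - 22)*40 = -184*(3 - 242 - 22)*40 = -184*(-261)*40 = 48024*40 = 1920960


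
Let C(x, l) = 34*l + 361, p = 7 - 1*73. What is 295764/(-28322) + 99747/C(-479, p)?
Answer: -34509777/544187 ≈ -63.415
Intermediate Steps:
p = -66 (p = 7 - 73 = -66)
C(x, l) = 361 + 34*l
295764/(-28322) + 99747/C(-479, p) = 295764/(-28322) + 99747/(361 + 34*(-66)) = 295764*(-1/28322) + 99747/(361 - 2244) = -3018/289 + 99747/(-1883) = -3018/289 + 99747*(-1/1883) = -3018/289 - 99747/1883 = -34509777/544187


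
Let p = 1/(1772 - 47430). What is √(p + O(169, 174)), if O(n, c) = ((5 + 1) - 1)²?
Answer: √52116278442/45658 ≈ 5.0000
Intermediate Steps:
p = -1/45658 (p = 1/(-45658) = -1/45658 ≈ -2.1902e-5)
O(n, c) = 25 (O(n, c) = (6 - 1)² = 5² = 25)
√(p + O(169, 174)) = √(-1/45658 + 25) = √(1141449/45658) = √52116278442/45658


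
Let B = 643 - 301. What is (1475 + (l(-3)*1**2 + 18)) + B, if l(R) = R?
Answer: 1832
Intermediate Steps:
B = 342
(1475 + (l(-3)*1**2 + 18)) + B = (1475 + (-3*1**2 + 18)) + 342 = (1475 + (-3*1 + 18)) + 342 = (1475 + (-3 + 18)) + 342 = (1475 + 15) + 342 = 1490 + 342 = 1832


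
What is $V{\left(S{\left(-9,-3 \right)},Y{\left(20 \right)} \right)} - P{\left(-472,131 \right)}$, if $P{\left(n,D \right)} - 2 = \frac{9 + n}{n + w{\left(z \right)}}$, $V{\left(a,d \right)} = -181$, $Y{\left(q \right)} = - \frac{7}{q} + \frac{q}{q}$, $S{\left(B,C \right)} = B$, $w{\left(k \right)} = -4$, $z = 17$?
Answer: $- \frac{87571}{476} \approx -183.97$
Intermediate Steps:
$Y{\left(q \right)} = 1 - \frac{7}{q}$ ($Y{\left(q \right)} = - \frac{7}{q} + 1 = 1 - \frac{7}{q}$)
$P{\left(n,D \right)} = 2 + \frac{9 + n}{-4 + n}$ ($P{\left(n,D \right)} = 2 + \frac{9 + n}{n - 4} = 2 + \frac{9 + n}{-4 + n}$)
$V{\left(S{\left(-9,-3 \right)},Y{\left(20 \right)} \right)} - P{\left(-472,131 \right)} = -181 - \frac{1 + 3 \left(-472\right)}{-4 - 472} = -181 - \frac{1 - 1416}{-476} = -181 - \left(- \frac{1}{476}\right) \left(-1415\right) = -181 - \frac{1415}{476} = - \frac{87571}{476}$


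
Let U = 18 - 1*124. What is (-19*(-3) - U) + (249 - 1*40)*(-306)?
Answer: -63791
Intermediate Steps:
U = -106 (U = 18 - 124 = -106)
(-19*(-3) - U) + (249 - 1*40)*(-306) = (-19*(-3) - 1*(-106)) + (249 - 1*40)*(-306) = (57 + 106) + (249 - 40)*(-306) = 163 + 209*(-306) = 163 - 63954 = -63791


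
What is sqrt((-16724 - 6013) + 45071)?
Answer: sqrt(22334) ≈ 149.45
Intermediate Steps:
sqrt((-16724 - 6013) + 45071) = sqrt(-22737 + 45071) = sqrt(22334)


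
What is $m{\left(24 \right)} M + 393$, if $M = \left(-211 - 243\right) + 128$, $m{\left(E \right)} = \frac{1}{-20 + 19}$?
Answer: $719$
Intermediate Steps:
$m{\left(E \right)} = -1$ ($m{\left(E \right)} = \frac{1}{-1} = -1$)
$M = -326$ ($M = -454 + 128 = -326$)
$m{\left(24 \right)} M + 393 = \left(-1\right) \left(-326\right) + 393 = 326 + 393 = 719$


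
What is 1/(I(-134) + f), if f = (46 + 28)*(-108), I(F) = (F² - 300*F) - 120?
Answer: 1/50044 ≈ 1.9982e-5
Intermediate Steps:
I(F) = -120 + F² - 300*F
f = -7992 (f = 74*(-108) = -7992)
1/(I(-134) + f) = 1/((-120 + (-134)² - 300*(-134)) - 7992) = 1/((-120 + 17956 + 40200) - 7992) = 1/(58036 - 7992) = 1/50044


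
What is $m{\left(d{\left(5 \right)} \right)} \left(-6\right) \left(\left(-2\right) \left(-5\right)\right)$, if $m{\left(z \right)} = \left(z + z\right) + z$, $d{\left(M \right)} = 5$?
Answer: $-900$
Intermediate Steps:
$m{\left(z \right)} = 3 z$ ($m{\left(z \right)} = 2 z + z = 3 z$)
$m{\left(d{\left(5 \right)} \right)} \left(-6\right) \left(\left(-2\right) \left(-5\right)\right) = 3 \cdot 5 \left(-6\right) \left(\left(-2\right) \left(-5\right)\right) = 15 \left(-6\right) 10 = \left(-90\right) 10 = -900$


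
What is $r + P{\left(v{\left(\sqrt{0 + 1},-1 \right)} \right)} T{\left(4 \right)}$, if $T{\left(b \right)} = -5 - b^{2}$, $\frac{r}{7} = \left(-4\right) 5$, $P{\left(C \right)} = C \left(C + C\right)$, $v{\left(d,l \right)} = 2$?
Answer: $-308$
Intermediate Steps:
$P{\left(C \right)} = 2 C^{2}$ ($P{\left(C \right)} = C 2 C = 2 C^{2}$)
$r = -140$ ($r = 7 \left(\left(-4\right) 5\right) = 7 \left(-20\right) = -140$)
$r + P{\left(v{\left(\sqrt{0 + 1},-1 \right)} \right)} T{\left(4 \right)} = -140 + 2 \cdot 2^{2} \left(-5 - 4^{2}\right) = -140 + 2 \cdot 4 \left(-5 - 16\right) = -140 + 8 \left(-5 - 16\right) = -140 + 8 \left(-21\right) = -140 - 168 = -308$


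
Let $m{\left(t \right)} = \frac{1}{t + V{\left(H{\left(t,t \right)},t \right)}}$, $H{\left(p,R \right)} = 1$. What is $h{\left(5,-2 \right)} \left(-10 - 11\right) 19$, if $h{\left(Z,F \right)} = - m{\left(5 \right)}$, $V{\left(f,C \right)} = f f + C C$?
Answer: $\frac{399}{31} \approx 12.871$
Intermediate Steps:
$V{\left(f,C \right)} = C^{2} + f^{2}$ ($V{\left(f,C \right)} = f^{2} + C^{2} = C^{2} + f^{2}$)
$m{\left(t \right)} = \frac{1}{1 + t + t^{2}}$ ($m{\left(t \right)} = \frac{1}{t + \left(t^{2} + 1^{2}\right)} = \frac{1}{t + \left(t^{2} + 1\right)} = \frac{1}{t + \left(1 + t^{2}\right)} = \frac{1}{1 + t + t^{2}}$)
$h{\left(Z,F \right)} = - \frac{1}{31}$ ($h{\left(Z,F \right)} = - \frac{1}{1 + 5 + 5^{2}} = - \frac{1}{1 + 5 + 25} = - \frac{1}{31}$)
$h{\left(5,-2 \right)} \left(-10 - 11\right) 19 = - \frac{-10 - 11}{31} \cdot 19 = \left(- \frac{1}{31}\right) \left(-21\right) 19 = \frac{21}{31} \cdot 19 = \frac{399}{31}$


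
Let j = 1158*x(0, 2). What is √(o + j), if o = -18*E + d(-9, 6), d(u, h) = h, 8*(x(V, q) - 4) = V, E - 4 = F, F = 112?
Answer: 5*√102 ≈ 50.497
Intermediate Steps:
E = 116 (E = 4 + 112 = 116)
x(V, q) = 4 + V/8
o = -2082 (o = -18*116 + 6 = -2088 + 6 = -2082)
j = 4632 (j = 1158*(4 + (⅛)*0) = 1158*(4 + 0) = 1158*4 = 4632)
√(o + j) = √(-2082 + 4632) = √2550 = 5*√102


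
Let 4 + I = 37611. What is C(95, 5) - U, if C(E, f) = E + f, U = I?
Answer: -37507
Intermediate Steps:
I = 37607 (I = -4 + 37611 = 37607)
U = 37607
C(95, 5) - U = (95 + 5) - 1*37607 = 100 - 37607 = -37507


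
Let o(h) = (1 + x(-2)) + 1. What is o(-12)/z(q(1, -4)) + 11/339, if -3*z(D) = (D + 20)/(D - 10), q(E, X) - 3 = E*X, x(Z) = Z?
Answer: 11/339 ≈ 0.032448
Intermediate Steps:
o(h) = 0 (o(h) = (1 - 2) + 1 = -1 + 1 = 0)
q(E, X) = 3 + E*X
z(D) = -(20 + D)/(3*(-10 + D)) (z(D) = -(D + 20)/(3*(D - 10)) = -(20 + D)/(3*(-10 + D)))
o(-12)/z(q(1, -4)) + 11/339 = 0/(((-20 - (3 + 1*(-4)))/(3*(-10 + (3 + 1*(-4)))))) + 11/339 = 0/(((-20 - (3 - 4))/(3*(-10 + (3 - 4))))) + 11*(1/339) = 0/(((-20 - 1*(-1))/(3*(-10 - 1)))) + 11/339 = 0/(((⅓)*(-20 + 1)/(-11))) + 11/339 = 0/(((⅓)*(-1/11)*(-19))) + 11/339 = 0/(19/33) + 11/339 = 0*(33/19) + 11/339 = 0 + 11/339 = 11/339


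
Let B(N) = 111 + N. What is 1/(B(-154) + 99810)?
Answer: 1/99767 ≈ 1.0023e-5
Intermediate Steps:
1/(B(-154) + 99810) = 1/((111 - 154) + 99810) = 1/(-43 + 99810) = 1/99767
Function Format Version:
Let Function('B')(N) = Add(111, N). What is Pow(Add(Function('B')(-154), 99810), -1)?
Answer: Rational(1, 99767) ≈ 1.0023e-5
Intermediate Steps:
Pow(Add(Function('B')(-154), 99810), -1) = Pow(Add(Add(111, -154), 99810), -1) = Pow(Add(-43, 99810), -1) = Pow(99767, -1) = Rational(1, 99767)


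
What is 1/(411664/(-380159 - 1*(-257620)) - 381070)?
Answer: -122539/46696348394 ≈ -2.6242e-6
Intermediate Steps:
1/(411664/(-380159 - 1*(-257620)) - 381070) = 1/(411664/(-380159 + 257620) - 381070) = 1/(411664/(-122539) - 381070) = 1/(411664*(-1/122539) - 381070) = 1/(-411664/122539 - 381070) = 1/(-46696348394/122539) = -122539/46696348394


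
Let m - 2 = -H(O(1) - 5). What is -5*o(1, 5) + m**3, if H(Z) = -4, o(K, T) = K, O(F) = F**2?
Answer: 211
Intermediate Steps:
m = 6 (m = 2 - 1*(-4) = 2 + 4 = 6)
-5*o(1, 5) + m**3 = -5*1 + 6**3 = -5 + 216 = 211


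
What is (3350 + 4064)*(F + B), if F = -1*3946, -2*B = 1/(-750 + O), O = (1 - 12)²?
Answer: -18401796369/629 ≈ -2.9256e+7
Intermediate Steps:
O = 121 (O = (-11)² = 121)
B = 1/1258 (B = -1/(2*(-750 + 121)) = -½/(-629) = -½*(-1/629) = 1/1258 ≈ 0.00079491)
F = -3946
(3350 + 4064)*(F + B) = (3350 + 4064)*(-3946 + 1/1258) = 7414*(-4964067/1258) = -18401796369/629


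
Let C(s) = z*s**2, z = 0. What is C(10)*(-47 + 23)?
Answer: 0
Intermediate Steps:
C(s) = 0 (C(s) = 0*s**2 = 0)
C(10)*(-47 + 23) = 0*(-47 + 23) = 0*(-24) = 0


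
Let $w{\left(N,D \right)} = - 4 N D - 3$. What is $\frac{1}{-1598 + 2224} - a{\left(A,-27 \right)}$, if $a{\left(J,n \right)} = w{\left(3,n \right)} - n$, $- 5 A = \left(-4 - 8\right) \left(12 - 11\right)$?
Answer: $- \frac{217847}{626} \approx -348.0$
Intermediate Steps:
$A = \frac{12}{5}$ ($A = - \frac{\left(-4 - 8\right) \left(12 - 11\right)}{5} = - \frac{\left(-12\right) 1}{5} = \left(- \frac{1}{5}\right) \left(-12\right) = \frac{12}{5} \approx 2.4$)
$w{\left(N,D \right)} = -3 - 4 D N$ ($w{\left(N,D \right)} = - 4 D N - 3 = -3 - 4 D N$)
$a{\left(J,n \right)} = -3 - 13 n$ ($a{\left(J,n \right)} = \left(-3 - 4 n 3\right) - n = \left(-3 - 12 n\right) - n = -3 - 13 n$)
$\frac{1}{-1598 + 2224} - a{\left(A,-27 \right)} = \frac{1}{-1598 + 2224} - \left(-3 - -351\right) = \frac{1}{626} - \left(-3 + 351\right) = \frac{1}{626} - 348 = - \frac{217847}{626}$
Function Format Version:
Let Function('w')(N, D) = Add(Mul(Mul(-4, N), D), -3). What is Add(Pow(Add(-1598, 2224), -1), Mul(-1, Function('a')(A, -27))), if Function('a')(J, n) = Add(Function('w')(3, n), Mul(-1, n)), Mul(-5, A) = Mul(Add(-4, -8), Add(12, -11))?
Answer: Rational(-217847, 626) ≈ -348.00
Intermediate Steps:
A = Rational(12, 5) (A = Mul(Rational(-1, 5), Mul(Add(-4, -8), Add(12, -11))) = Mul(Rational(-1, 5), Mul(-12, 1)) = Mul(Rational(-1, 5), -12) = Rational(12, 5) ≈ 2.4000)
Function('w')(N, D) = Add(-3, Mul(-4, D, N)) (Function('w')(N, D) = Add(Mul(-4, D, N), -3) = Add(-3, Mul(-4, D, N)))
Function('a')(J, n) = Add(-3, Mul(-13, n)) (Function('a')(J, n) = Add(Add(-3, Mul(-4, n, 3)), Mul(-1, n)) = Add(Add(-3, Mul(-12, n)), Mul(-1, n)) = Add(-3, Mul(-13, n)))
Add(Pow(Add(-1598, 2224), -1), Mul(-1, Function('a')(A, -27))) = Add(Pow(Add(-1598, 2224), -1), Mul(-1, Add(-3, Mul(-13, -27)))) = Add(Pow(626, -1), Mul(-1, Add(-3, 351))) = Add(Rational(1, 626), Mul(-1, 348)) = Add(Rational(1, 626), -348) = Rational(-217847, 626)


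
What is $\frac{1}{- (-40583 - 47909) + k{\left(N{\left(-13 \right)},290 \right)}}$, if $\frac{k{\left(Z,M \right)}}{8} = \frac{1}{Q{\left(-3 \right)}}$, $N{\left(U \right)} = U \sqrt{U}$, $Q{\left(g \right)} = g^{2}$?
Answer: $\frac{9}{796436} \approx 1.13 \cdot 10^{-5}$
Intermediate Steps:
$N{\left(U \right)} = U^{\frac{3}{2}}$
$k{\left(Z,M \right)} = \frac{8}{9}$ ($k{\left(Z,M \right)} = \frac{8}{\left(-3\right)^{2}} = \frac{8}{9}$)
$\frac{1}{- (-40583 - 47909) + k{\left(N{\left(-13 \right)},290 \right)}} = \frac{1}{- (-40583 - 47909) + \frac{8}{9}} = \frac{1}{\left(-1\right) \left(-88492\right) + \frac{8}{9}} = \frac{1}{88492 + \frac{8}{9}} = \frac{1}{\frac{796436}{9}} = \frac{9}{796436}$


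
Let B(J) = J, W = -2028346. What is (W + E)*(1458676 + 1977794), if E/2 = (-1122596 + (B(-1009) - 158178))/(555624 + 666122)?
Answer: -4258003129472961270/610873 ≈ -6.9704e+12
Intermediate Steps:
E = -1281783/610873 (E = 2*((-1122596 + (-1009 - 158178))/(555624 + 666122)) = 2*((-1122596 - 159187)/1221746) = 2*(-1281783*1/1221746) = 2*(-1281783/1221746) = -1281783/610873 ≈ -2.0983)
(W + E)*(1458676 + 1977794) = (-2028346 - 1281783/610873)*(1458676 + 1977794) = -1239063087841/610873*3436470 = -4258003129472961270/610873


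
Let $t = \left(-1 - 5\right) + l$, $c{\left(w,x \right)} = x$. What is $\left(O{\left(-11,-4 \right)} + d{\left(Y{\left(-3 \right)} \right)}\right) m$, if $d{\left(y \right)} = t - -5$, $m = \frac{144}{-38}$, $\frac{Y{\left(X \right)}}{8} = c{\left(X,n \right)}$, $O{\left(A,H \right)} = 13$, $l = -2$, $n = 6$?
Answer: $- \frac{720}{19} \approx -37.895$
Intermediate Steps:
$t = -8$ ($t = \left(-1 - 5\right) - 2 = -6 - 2 = -8$)
$Y{\left(X \right)} = 48$ ($Y{\left(X \right)} = 8 \cdot 6 = 48$)
$m = - \frac{72}{19}$ ($m = 144 \left(- \frac{1}{38}\right) = - \frac{72}{19} \approx -3.7895$)
$d{\left(y \right)} = -3$ ($d{\left(y \right)} = -8 - -5 = -8 + 5 = -3$)
$\left(O{\left(-11,-4 \right)} + d{\left(Y{\left(-3 \right)} \right)}\right) m = \left(13 - 3\right) \left(- \frac{72}{19}\right) = 10 \left(- \frac{72}{19}\right) = - \frac{720}{19}$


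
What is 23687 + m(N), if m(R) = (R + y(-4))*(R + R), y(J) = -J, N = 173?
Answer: 84929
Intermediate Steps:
m(R) = 2*R*(4 + R) (m(R) = (R - 1*(-4))*(R + R) = (R + 4)*(2*R) = (4 + R)*(2*R) = 2*R*(4 + R))
23687 + m(N) = 23687 + 2*173*(4 + 173) = 23687 + 2*173*177 = 23687 + 61242 = 84929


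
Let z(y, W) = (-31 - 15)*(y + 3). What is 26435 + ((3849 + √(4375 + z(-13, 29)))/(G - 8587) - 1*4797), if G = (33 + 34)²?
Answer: 29556225/1366 - √4835/4098 ≈ 21637.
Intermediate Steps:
G = 4489 (G = 67² = 4489)
z(y, W) = -138 - 46*y (z(y, W) = -46*(3 + y) = -138 - 46*y)
26435 + ((3849 + √(4375 + z(-13, 29)))/(G - 8587) - 1*4797) = 26435 + ((3849 + √(4375 + (-138 - 46*(-13))))/(4489 - 8587) - 1*4797) = 26435 + ((3849 + √(4375 + (-138 + 598)))/(-4098) - 4797) = 26435 + ((3849 + √(4375 + 460))*(-1/4098) - 4797) = 26435 + ((3849 + √4835)*(-1/4098) - 4797) = 26435 + ((-1283/1366 - √4835/4098) - 4797) = 26435 + (-6553985/1366 - √4835/4098) = 29556225/1366 - √4835/4098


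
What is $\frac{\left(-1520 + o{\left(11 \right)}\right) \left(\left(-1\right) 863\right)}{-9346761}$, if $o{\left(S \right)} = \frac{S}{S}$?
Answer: $- \frac{1310897}{9346761} \approx -0.14025$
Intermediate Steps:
$o{\left(S \right)} = 1$
$\frac{\left(-1520 + o{\left(11 \right)}\right) \left(\left(-1\right) 863\right)}{-9346761} = \frac{\left(-1520 + 1\right) \left(\left(-1\right) 863\right)}{-9346761} = \left(-1519\right) \left(-863\right) \left(- \frac{1}{9346761}\right) = 1310897 \left(- \frac{1}{9346761}\right) = - \frac{1310897}{9346761}$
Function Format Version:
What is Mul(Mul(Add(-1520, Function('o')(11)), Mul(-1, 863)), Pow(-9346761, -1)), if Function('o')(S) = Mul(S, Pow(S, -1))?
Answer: Rational(-1310897, 9346761) ≈ -0.14025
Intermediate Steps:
Function('o')(S) = 1
Mul(Mul(Add(-1520, Function('o')(11)), Mul(-1, 863)), Pow(-9346761, -1)) = Mul(Mul(Add(-1520, 1), Mul(-1, 863)), Pow(-9346761, -1)) = Mul(Mul(-1519, -863), Rational(-1, 9346761)) = Mul(1310897, Rational(-1, 9346761)) = Rational(-1310897, 9346761)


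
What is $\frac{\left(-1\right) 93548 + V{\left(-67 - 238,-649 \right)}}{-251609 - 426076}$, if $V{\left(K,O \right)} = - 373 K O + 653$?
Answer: $\frac{14785276}{135537} \approx 109.09$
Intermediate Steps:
$V{\left(K,O \right)} = 653 - 373 K O$ ($V{\left(K,O \right)} = - 373 K O + 653 = 653 - 373 K O$)
$\frac{\left(-1\right) 93548 + V{\left(-67 - 238,-649 \right)}}{-251609 - 426076} = \frac{\left(-1\right) 93548 + \left(653 - 373 \left(-67 - 238\right) \left(-649\right)\right)}{-251609 - 426076} = \frac{-93548 + \left(653 - \left(-113765\right) \left(-649\right)\right)}{-677685} = \left(-93548 + \left(653 - 73833485\right)\right) \left(- \frac{1}{677685}\right) = \left(-93548 - 73832832\right) \left(- \frac{1}{677685}\right) = \left(-73926380\right) \left(- \frac{1}{677685}\right) = \frac{14785276}{135537}$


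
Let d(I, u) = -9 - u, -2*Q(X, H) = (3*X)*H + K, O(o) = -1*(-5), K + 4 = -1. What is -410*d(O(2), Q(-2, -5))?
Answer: -1435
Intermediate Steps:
K = -5 (K = -4 - 1 = -5)
O(o) = 5
Q(X, H) = 5/2 - 3*H*X/2 (Q(X, H) = -((3*X)*H - 5)/2 = -(3*H*X - 5)/2 = -(-5 + 3*H*X)/2 = 5/2 - 3*H*X/2)
-410*d(O(2), Q(-2, -5)) = -410*(-9 - (5/2 - 3/2*(-5)*(-2))) = -410*(-9 - (5/2 - 15)) = -410*(-9 - 1*(-25/2)) = -410*(-9 + 25/2) = -410*7/2 = -1435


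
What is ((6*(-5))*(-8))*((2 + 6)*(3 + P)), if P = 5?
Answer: 15360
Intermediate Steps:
((6*(-5))*(-8))*((2 + 6)*(3 + P)) = ((6*(-5))*(-8))*((2 + 6)*(3 + 5)) = (-30*(-8))*(8*8) = 240*64 = 15360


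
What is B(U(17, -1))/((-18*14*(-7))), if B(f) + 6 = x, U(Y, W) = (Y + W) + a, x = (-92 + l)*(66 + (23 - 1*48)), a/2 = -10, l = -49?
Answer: -643/196 ≈ -3.2806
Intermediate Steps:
a = -20 (a = 2*(-10) = -20)
x = -5781 (x = (-92 - 49)*(66 + (23 - 1*48)) = -141*(66 + (23 - 48)) = -141*(66 - 25) = -141*41 = -5781)
U(Y, W) = -20 + W + Y (U(Y, W) = (Y + W) - 20 = (W + Y) - 20 = -20 + W + Y)
B(f) = -5787 (B(f) = -6 - 5781 = -5787)
B(U(17, -1))/((-18*14*(-7))) = -5787/(-18*14*(-7)) = -5787/((-252*(-7))) = -5787/1764 = -5787*1/1764 = -643/196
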